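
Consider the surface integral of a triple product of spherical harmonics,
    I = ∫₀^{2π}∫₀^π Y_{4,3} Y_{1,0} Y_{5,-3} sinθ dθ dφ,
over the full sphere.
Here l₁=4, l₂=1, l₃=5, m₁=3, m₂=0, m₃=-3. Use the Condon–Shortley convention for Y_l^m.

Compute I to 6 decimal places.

Rules hold: Σm=0, L=10 even, 3≤5≤5.
N = 9·3·11 = 297
Δ = 0!·8!·2!/11! = 1/495
Racah Σ t=0..0: t=0:+1/576 = 1/576
⇒ 3j(4 1 5; 0 0 0)² = 5/99, sgn -1
Racah Σ t=0..0: t=0:+1/5040 = 1/5040
⇒ 3j(4 1 5; 3 0 -3)² = 16/495, sgn +1
4πI² = N·(3j₀)²·(3jₘ)² = 16/33
I = -1·√(0.484848/4π) = -0.19642560

-0.196426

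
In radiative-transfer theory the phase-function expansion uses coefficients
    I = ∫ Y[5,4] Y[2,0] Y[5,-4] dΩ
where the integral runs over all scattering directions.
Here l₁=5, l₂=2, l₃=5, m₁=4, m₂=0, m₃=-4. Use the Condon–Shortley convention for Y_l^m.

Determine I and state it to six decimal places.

-0.097044

Checks pass: Σm=0; 12 even; l₃=5∈[3,7].
(2·5+1)(2·2+1)(2·5+1) = 605
Δ: 2! 8! 2! / 13! → 1/38610
sum: t=0:+1/2880 t=1:−1/576 t=2:+1/2880 = -1/960
3j²(5 2 5; 0 0 0) = Δ·Π!·Σ² = 10/429  (sign +1)
sum: t=0:+1/20160 t=1:−1/40320 = 1/40320
3j²(5 2 5; 4 0 -4) = Δ·Π!·Σ² = 6/715  (sign -1)
combine: 4πI² = 605·10/429·6/715 = 20/169
take √, sign -1: I = -0.09704356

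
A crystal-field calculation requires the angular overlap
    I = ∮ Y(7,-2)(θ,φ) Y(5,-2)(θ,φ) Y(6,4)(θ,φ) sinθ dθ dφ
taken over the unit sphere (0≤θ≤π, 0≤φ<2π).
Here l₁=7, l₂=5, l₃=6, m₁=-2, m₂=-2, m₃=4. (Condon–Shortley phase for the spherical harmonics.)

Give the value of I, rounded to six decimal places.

0.048529

m-sum 0 ✓  L=18 even ✓  2≤6≤12 ✓
Π(2lᵢ+1) = 15×11×13 = 2145
triangle coeff Δ(7,5,6) = 1/174594420
Σ_t [1,5]: t=1:−1/4147200 t=2:+1/207360 t=3:−1/82944 t=4:+1/207360 t=5:−1/4147200 = -1/345600
(3j)²=420/46189 [(7 5 6; 0 0 0)], sign=-1
Σ_t [1,3]: t=1:−1/19353600 t=2:+1/1451520 t=3:−1/1244160 = -29/174182400
(3j)²=841/554268 [(7 5 6; -2 -2 4)], sign=-1
⇒ 4πI² = 441525/14919047
I = (+1)√(441525/14919047/(4π)) = 0.04852909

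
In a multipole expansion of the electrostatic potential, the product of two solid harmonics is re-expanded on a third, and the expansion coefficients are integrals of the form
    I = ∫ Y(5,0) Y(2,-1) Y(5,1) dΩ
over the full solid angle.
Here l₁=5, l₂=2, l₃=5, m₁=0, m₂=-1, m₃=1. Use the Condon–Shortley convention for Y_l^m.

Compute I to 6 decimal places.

Rules hold: Σm=0, L=12 even, 3≤5≤7.
N = 11·5·11 = 605
Δ = 2!·8!·2!/13! = 1/38610
Racah Σ t=0..2: t=0:+1/2880 t=1:−1/576 t=2:+1/2880 = -1/960
⇒ 3j(5 2 5; 0 0 0)² = 10/429, sgn +1
Racah Σ t=0..1: t=0:+1/1440 t=1:−1/1152 = -1/5760
⇒ 3j(5 2 5; 0 -1 1)² = 1/858, sgn -1
4πI² = N·(3j₀)²·(3jₘ)² = 25/1521
I = -1·√(0.0164366/4π) = -0.03616600

-0.036166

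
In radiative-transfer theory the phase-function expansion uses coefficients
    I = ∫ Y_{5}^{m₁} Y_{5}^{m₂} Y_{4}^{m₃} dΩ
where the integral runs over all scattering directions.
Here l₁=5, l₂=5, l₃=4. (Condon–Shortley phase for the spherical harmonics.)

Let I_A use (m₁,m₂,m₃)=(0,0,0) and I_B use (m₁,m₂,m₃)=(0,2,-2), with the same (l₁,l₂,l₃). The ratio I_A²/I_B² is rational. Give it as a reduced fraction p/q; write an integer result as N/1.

12/7

Shared (l₁,l₂,l₃)=(5,5,4): N and (l;000)² cancel in I_A²/I_B².
A: Δ = 6!·4!·4!/15! = 1/3153150; Racah Σ t=1..5: t=1:−1/69120 t=2:+1/1728 t=3:−1/576 t=4:+1/1728 t=5:−1/69120 = -7/11520; ⇒ 3j(5 5 4; 0 0 0)² = 2/143, sgn -1
B: Δ = 6!·4!·4!/15! = 1/3153150; Racah Σ t=3..5: t=3:−1/3456 t=4:+1/1728 t=5:−1/11520 = 7/34560; ⇒ 3j(5 5 4; 0 2 -2)² = 7/858, sgn +1
I_A²/I_B² = (2/143)/(7/858) = 12/7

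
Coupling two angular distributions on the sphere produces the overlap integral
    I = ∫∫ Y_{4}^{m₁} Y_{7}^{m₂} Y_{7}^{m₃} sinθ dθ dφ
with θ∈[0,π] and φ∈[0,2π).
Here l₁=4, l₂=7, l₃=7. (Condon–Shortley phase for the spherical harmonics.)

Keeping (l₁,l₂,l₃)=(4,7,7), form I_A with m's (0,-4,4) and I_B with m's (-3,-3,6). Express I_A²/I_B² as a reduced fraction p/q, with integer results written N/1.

Shared (l₁,l₂,l₃)=(4,7,7): N and (l;000)² cancel in I_A²/I_B².
A: Δ = 4!·4!·10!/19! = 1/58198140; Racah Σ t=0..3: t=0:+1/17418240 t=1:−1/2903040 t=2:+1/5806080 t=3:−1/130636800 = -1/8164800; ⇒ 3j(4 7 7; 0 -4 4)² = 11264/1322685, sgn +1
B: Δ = 4!·4!·10!/19! = 1/58198140; Racah Σ t=3..4: t=3:−1/52254720 t=4:+1/522547200 = -1/58060800; ⇒ 3j(4 7 7; -3 -3 6)² = 9/646, sgn +1
I_A²/I_B² = (11264/1322685)/(9/646) = 22528/36855

22528/36855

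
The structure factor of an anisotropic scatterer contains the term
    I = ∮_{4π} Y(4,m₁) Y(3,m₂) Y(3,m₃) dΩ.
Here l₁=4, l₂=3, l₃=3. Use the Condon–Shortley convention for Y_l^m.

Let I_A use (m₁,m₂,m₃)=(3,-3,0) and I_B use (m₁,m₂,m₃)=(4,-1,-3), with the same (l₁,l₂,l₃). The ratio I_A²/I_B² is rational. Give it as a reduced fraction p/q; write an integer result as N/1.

3/2

Same 4,3,3: normalisation and zero-m 3j drop out of the ratio.
A: Δ: 4! 4! 2! / 11! → 1/34650; sum: t=0:+1/288 = 1/288; 3j²(4 3 3; 3 -3 0) = Δ·Π!·Σ² = 1/22  (sign -1)
B: Δ: 4! 4! 2! / 11! → 1/34650; sum: t=0:+1/1152 = 1/1152; 3j²(4 3 3; 4 -1 -3) = Δ·Π!·Σ² = 1/33  (sign +1)
I_A²/I_B² = (1/22)/(1/33) = 3/2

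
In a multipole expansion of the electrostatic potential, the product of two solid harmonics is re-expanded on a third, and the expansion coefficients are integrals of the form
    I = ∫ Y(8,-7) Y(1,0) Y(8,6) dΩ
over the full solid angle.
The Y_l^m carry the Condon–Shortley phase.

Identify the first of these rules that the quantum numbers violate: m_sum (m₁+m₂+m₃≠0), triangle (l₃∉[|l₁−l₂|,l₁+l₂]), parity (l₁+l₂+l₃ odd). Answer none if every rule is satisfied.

azimuthal sum: -7 + 0 + 6 = -1  ✗
7 ≤ 8 ≤ 9 (triangle on l)
L = 8 + 1 + 8 = 17 (odd)

m_sum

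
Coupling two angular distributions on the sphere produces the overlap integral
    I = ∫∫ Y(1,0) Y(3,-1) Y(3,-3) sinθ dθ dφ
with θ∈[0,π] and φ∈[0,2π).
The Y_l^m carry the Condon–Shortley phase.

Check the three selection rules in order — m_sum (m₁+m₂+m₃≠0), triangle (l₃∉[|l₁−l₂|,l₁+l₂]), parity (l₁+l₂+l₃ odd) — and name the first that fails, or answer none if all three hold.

m_sum

azimuthal sum: 0 − 1 − 3 = -4  ✗
2 ≤ 3 ≤ 4 (triangle on l)
L = 1 + 3 + 3 = 7 (odd)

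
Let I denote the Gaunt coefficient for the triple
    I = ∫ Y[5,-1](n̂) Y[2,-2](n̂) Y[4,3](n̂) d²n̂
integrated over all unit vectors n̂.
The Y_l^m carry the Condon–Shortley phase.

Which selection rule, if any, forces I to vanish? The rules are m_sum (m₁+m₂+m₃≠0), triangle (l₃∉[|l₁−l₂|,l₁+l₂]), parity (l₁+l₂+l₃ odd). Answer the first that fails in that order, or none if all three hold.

parity

m₁+m₂+m₃ = -1 − 2 + 3 = 0  ✓
triangle: |5−2|=3 ≤ l₃=4 ≤ 5+2=7  ✓
parity: l₁+l₂+l₃ = 11 is odd  ✗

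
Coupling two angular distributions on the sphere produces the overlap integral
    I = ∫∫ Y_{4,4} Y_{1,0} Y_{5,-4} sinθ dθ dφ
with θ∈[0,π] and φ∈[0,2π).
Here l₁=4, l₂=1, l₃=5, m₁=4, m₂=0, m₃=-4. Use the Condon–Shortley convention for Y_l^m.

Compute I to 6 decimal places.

m-sum 0 ✓  L=10 even ✓  3≤5≤5 ✓
Π(2lᵢ+1) = 9×3×11 = 297
triangle coeff Δ(4,1,5) = 1/495
Σ_t [0,0]: t=0:+1/576 = 1/576
(3j)²=5/99 [(4 1 5; 0 0 0)], sign=-1
Σ_t [0,0]: t=0:+1/40320 = 1/40320
(3j)²=1/55 [(4 1 5; 4 0 -4)], sign=-1
⇒ 4πI² = 3/11
I = (+1)√(3/11/(4π)) = 0.14731920

0.147319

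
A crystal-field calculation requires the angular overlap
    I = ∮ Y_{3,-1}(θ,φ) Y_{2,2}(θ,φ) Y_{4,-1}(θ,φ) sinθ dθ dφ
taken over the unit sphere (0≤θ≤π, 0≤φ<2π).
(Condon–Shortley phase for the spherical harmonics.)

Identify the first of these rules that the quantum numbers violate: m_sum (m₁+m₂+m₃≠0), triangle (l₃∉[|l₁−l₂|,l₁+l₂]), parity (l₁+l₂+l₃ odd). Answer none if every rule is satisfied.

m₁+m₂+m₃ = -1 + 2 − 1 = 0  ✓
triangle: |3−2|=1 ≤ l₃=4 ≤ 3+2=5  ✓
parity: l₁+l₂+l₃ = 9 is odd  ✗

parity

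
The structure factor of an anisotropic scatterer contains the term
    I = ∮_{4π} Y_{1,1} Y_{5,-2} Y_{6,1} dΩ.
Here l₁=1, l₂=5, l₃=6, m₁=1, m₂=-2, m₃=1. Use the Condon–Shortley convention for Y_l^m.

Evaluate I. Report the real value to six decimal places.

m-sum 0 ✓  L=12 even ✓  4≤6≤6 ✓
Π(2lᵢ+1) = 3×11×13 = 429
triangle coeff Δ(1,5,6) = 1/858
Σ_t [0,0]: t=0:+1/14400 = 1/14400
(3j)²=6/143 [(1 5 6; 0 0 0)], sign=+1
Σ_t [0,0]: t=0:+1/60480 = 1/60480
(3j)²=5/429 [(1 5 6; 1 -2 1)], sign=-1
⇒ 4πI² = 30/143
I = (-1)√(30/143/(4π)) = -0.12920749

-0.129207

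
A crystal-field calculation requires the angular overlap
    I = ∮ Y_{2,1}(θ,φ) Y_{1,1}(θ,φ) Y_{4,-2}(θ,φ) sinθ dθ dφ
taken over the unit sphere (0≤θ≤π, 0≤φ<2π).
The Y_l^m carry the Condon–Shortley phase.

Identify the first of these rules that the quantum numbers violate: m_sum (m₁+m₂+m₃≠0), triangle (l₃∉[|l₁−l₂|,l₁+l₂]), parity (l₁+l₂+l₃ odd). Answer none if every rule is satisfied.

m₁+m₂+m₃ = 1 + 1 − 2 = 0  ✓
triangle: |2−1|=1 ≤ l₃=4 ≤ 2+1=3  ✗
parity: l₁+l₂+l₃ = 7 is odd

triangle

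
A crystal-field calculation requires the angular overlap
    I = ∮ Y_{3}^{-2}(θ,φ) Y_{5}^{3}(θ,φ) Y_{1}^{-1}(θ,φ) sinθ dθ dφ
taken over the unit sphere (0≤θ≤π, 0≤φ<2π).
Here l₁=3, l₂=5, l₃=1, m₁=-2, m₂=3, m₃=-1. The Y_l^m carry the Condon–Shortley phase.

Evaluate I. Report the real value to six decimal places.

0.000000

triangle: need 2≤l₃≤8, have 1; I=0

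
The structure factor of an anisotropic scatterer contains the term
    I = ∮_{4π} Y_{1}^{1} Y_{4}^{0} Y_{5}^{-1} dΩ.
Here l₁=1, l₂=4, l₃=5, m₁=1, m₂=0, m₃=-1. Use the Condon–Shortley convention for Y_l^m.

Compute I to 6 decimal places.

Checks pass: Σm=0; 10 even; l₃=5∈[3,5].
(2·1+1)(2·4+1)(2·5+1) = 297
Δ: 0! 2! 8! / 11! → 1/495
sum: t=0:+1/576 = 1/576
3j²(1 4 5; 0 0 0) = Δ·Π!·Σ² = 5/99  (sign -1)
sum: t=0:+1/1152 = 1/1152
3j²(1 4 5; 1 0 -1) = Δ·Π!·Σ² = 1/33  (sign +1)
combine: 4πI² = 297·5/99·1/33 = 5/11
take √, sign -1: I = -0.19018827

-0.190188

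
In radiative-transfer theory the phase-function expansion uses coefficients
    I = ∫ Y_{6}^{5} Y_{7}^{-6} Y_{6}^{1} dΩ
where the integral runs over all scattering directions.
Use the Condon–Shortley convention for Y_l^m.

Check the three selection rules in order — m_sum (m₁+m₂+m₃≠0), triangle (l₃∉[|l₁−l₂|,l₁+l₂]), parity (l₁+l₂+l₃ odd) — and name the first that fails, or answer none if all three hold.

Σmᵢ = 0  ✓
l₃∈[|l₁−l₂|,l₁+l₂]=[1,13], have l₃=6  ✓
Σlᵢ = 19 ⇒ odd  ✗

parity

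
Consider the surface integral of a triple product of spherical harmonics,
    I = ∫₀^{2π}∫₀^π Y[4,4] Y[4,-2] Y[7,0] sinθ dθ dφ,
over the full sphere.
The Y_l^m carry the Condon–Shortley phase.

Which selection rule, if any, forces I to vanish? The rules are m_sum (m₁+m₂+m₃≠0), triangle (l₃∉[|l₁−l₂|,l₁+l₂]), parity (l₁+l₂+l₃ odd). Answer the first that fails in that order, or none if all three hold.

m_sum

azimuthal sum: 4 − 2 + 0 = 2  ✗
0 ≤ 7 ≤ 8 (triangle on l)
L = 4 + 4 + 7 = 15 (odd)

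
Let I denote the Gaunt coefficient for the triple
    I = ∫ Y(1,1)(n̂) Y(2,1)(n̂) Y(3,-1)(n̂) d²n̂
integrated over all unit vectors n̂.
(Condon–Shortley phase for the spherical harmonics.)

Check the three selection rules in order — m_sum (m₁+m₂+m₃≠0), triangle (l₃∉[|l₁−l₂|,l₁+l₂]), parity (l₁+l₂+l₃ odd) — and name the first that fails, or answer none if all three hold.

m₁+m₂+m₃ = 1 + 1 − 1 = 1  ✗
triangle: |1−2|=1 ≤ l₃=3 ≤ 1+2=3
parity: l₁+l₂+l₃ = 6 is even

m_sum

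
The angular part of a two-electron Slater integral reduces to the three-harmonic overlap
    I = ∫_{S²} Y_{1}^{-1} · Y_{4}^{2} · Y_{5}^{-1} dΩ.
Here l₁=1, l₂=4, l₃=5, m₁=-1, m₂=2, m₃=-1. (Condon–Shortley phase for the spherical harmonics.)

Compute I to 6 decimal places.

m-sum 0 ✓  L=10 even ✓  3≤5≤5 ✓
Π(2lᵢ+1) = 3×9×11 = 297
triangle coeff Δ(1,4,5) = 1/495
Σ_t [0,0]: t=0:+1/576 = 1/576
(3j)²=5/99 [(1 4 5; 0 0 0)], sign=-1
Σ_t [0,0]: t=0:+1/2880 = 1/2880
(3j)²=2/165 [(1 4 5; -1 2 -1)], sign=+1
⇒ 4πI² = 2/11
I = (-1)√(2/11/(4π)) = -0.12028562

-0.120286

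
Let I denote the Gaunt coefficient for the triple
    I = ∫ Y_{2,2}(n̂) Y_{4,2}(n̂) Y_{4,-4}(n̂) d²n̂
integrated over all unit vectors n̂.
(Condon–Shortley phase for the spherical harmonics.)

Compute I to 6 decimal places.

Checks pass: Σm=0; 10 even; l₃=4∈[2,6].
(2·2+1)(2·4+1)(2·4+1) = 405
Δ: 2! 2! 6! / 11! → 1/13860
sum: t=0:+1/192 t=1:−1/36 t=2:+1/192 = -5/288
3j²(2 4 4; 0 0 0) = Δ·Π!·Σ² = 20/693  (sign -1)
sum: t=0:+1/2880 = 1/2880
3j²(2 4 4; 2 2 -4) = Δ·Π!·Σ² = 2/165  (sign +1)
combine: 4πI² = 405·20/693·2/165 = 120/847
take √, sign -1: I = -0.10618031

-0.106180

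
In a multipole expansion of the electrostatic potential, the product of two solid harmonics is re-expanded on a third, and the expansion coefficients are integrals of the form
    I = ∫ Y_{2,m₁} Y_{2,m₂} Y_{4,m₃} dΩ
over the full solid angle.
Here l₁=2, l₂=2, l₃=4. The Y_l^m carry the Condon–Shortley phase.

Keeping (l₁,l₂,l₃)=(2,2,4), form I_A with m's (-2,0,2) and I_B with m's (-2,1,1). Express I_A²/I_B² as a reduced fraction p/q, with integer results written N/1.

3/1

l's match ⇒ only the (l;m) 3-j factors differ between A and B.
A: triangle coeff Δ(2,2,4) = 1/630; Σ_t [0,0]: t=0:+1/96 = 1/96; (3j)²=1/42 [(2 2 4; -2 0 2)], sign=+1
B: triangle coeff Δ(2,2,4) = 1/630; Σ_t [0,0]: t=0:+1/144 = 1/144; (3j)²=1/126 [(2 2 4; -2 1 1)], sign=-1
I_A²/I_B² = (1/42)/(1/126) = 3/1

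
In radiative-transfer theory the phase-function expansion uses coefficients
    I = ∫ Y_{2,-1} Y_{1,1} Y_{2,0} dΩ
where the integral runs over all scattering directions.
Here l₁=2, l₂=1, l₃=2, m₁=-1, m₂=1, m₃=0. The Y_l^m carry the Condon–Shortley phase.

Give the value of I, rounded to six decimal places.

l₁+l₂+l₃=5 is odd: 3j(l;000)=0 ⇒ I=0

0.000000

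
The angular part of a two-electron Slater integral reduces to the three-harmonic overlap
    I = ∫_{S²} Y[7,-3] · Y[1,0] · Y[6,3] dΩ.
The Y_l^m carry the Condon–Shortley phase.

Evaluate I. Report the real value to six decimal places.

Checks pass: Σm=0; 14 even; l₃=6∈[6,8].
(2·7+1)(2·1+1)(2·6+1) = 585
Δ: 2! 12! 0! / 15! → 1/1365
sum: t=1:−1/518400 = -1/518400
3j²(7 1 6; 0 0 0) = Δ·Π!·Σ² = 7/195  (sign -1)
sum: t=1:−1/2177280 = -1/2177280
3j²(7 1 6; -3 0 3) = Δ·Π!·Σ² = 8/273  (sign +1)
combine: 4πI² = 585·7/195·8/273 = 8/13
take √, sign -1: I = -0.22129336

-0.221293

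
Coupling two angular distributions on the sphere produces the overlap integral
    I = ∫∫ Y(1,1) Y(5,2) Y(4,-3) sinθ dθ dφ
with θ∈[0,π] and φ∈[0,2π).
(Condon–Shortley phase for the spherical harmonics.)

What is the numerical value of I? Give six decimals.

Checks pass: Σm=0; 10 even; l₃=4∈[4,6].
(2·1+1)(2·5+1)(2·4+1) = 297
Δ: 2! 0! 8! / 11! → 1/495
sum: t=1:−1/576 = -1/576
3j²(1 5 4; 0 0 0) = Δ·Π!·Σ² = 5/99  (sign -1)
sum: t=0:+1/10080 = 1/10080
3j²(1 5 4; 1 2 -3) = Δ·Π!·Σ² = 1/165  (sign -1)
combine: 4πI² = 297·5/99·1/165 = 1/11
take √, sign +1: I = 0.08505478

0.085055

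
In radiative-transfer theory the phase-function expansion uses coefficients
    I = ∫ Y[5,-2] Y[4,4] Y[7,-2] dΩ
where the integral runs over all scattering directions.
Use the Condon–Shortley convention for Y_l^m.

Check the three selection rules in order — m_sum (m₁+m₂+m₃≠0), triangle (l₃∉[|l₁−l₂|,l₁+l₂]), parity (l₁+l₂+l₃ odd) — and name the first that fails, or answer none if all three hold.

none

m₁+m₂+m₃ = -2 + 4 − 2 = 0  ✓
triangle: |5−4|=1 ≤ l₃=7 ≤ 5+4=9  ✓
parity: l₁+l₂+l₃ = 16 is even  ✓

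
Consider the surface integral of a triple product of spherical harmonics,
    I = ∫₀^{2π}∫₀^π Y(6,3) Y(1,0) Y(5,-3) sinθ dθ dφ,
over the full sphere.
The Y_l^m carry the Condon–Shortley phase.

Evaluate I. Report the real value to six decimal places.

Checks pass: Σm=0; 12 even; l₃=5∈[5,7].
(2·6+1)(2·1+1)(2·5+1) = 429
Δ: 2! 10! 0! / 13! → 1/858
sum: t=1:−1/14400 = -1/14400
3j²(6 1 5; 0 0 0) = Δ·Π!·Σ² = 6/143  (sign +1)
sum: t=1:−1/80640 = -1/80640
3j²(6 1 5; 3 0 -3) = Δ·Π!·Σ² = 9/286  (sign -1)
combine: 4πI² = 429·6/143·9/286 = 81/143
take √, sign -1: I = -0.21230956

-0.212310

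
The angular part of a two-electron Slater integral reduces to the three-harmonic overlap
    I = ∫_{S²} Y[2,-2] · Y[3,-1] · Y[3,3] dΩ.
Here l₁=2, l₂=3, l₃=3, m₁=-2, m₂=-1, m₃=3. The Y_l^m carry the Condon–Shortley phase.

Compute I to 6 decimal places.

Rules hold: Σm=0, L=8 even, 1≤3≤5.
N = 5·7·7 = 245
Δ = 2!·2!·4!/9! = 1/3780
Racah Σ t=0..2: t=0:+1/24 t=1:−1/4 t=2:+1/24 = -1/6
⇒ 3j(2 3 3; 0 0 0)² = 4/105, sgn +1
Racah Σ t=2..2: t=2:+1/96 = 1/96
⇒ 3j(2 3 3; -2 -1 3)² = 1/42, sgn +1
4πI² = N·(3j₀)²·(3jₘ)² = 2/9
I = +1·√(0.222222/4π) = 0.13298076

0.132981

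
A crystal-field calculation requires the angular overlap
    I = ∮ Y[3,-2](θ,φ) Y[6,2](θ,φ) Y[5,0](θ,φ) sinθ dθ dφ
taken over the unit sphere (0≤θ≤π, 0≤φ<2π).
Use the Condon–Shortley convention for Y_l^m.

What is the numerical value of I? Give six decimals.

Checks pass: Σm=0; 14 even; l₃=5∈[3,9].
(2·3+1)(2·6+1)(2·5+1) = 1001
Δ: 4! 2! 8! / 15! → 1/675675
sum: t=1:−1/8640 t=2:+1/2304 t=3:−1/8640 = 7/34560
3j²(3 6 5; 0 0 0) = Δ·Π!·Σ² = 7/429  (sign -1)
sum: t=3:−1/8640 t=4:+1/13824 = -1/23040
3j²(3 6 5; -2 2 0) = Δ·Π!·Σ² = 2/429  (sign +1)
combine: 4πI² = 1001·7/429·2/429 = 98/1287
take √, sign -1: I = -0.07784287

-0.077843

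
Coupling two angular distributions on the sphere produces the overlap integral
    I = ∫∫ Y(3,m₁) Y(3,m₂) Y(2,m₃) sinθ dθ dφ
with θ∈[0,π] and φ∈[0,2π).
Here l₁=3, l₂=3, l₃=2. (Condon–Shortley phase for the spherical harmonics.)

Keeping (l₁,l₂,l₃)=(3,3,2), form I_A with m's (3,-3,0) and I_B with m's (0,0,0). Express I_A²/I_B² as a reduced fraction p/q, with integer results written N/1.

Shared (l₁,l₂,l₃)=(3,3,2): N and (l;000)² cancel in I_A²/I_B².
A: Δ = 4!·2!·2!/9! = 1/3780; Racah Σ t=0..0: t=0:+1/96 = 1/96; ⇒ 3j(3 3 2; 3 -3 0)² = 5/84, sgn +1
B: Δ = 4!·2!·2!/9! = 1/3780; Racah Σ t=1..3: t=1:−1/24 t=2:+1/4 t=3:−1/24 = 1/6; ⇒ 3j(3 3 2; 0 0 0)² = 4/105, sgn +1
I_A²/I_B² = (5/84)/(4/105) = 25/16

25/16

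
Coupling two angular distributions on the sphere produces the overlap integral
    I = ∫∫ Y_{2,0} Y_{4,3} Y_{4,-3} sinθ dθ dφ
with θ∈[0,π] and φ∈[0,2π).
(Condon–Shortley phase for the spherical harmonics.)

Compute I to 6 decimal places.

Rules hold: Σm=0, L=10 even, 2≤4≤6.
N = 5·9·9 = 405
Δ = 2!·2!·6!/11! = 1/13860
Racah Σ t=0..2: t=0:+1/192 t=1:−1/36 t=2:+1/192 = -5/288
⇒ 3j(2 4 4; 0 0 0)² = 20/693, sgn -1
Racah Σ t=1..2: t=1:−1/720 t=2:+1/480 = 1/1440
⇒ 3j(2 4 4; 0 3 -3)² = 7/1980, sgn -1
4πI² = N·(3j₀)²·(3jₘ)² = 5/121
I = +1·√(0.0413223/4π) = 0.05734392

0.057344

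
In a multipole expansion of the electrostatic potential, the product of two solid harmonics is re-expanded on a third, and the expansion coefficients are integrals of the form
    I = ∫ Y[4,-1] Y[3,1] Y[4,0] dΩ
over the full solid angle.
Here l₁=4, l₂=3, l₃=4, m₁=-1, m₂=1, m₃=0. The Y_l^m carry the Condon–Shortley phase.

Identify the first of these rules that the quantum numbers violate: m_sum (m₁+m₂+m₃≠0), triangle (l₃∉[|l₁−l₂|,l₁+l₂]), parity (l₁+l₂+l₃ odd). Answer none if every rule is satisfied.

Σmᵢ = 0  ✓
l₃∈[|l₁−l₂|,l₁+l₂]=[1,7], have l₃=4  ✓
Σlᵢ = 11 ⇒ odd  ✗

parity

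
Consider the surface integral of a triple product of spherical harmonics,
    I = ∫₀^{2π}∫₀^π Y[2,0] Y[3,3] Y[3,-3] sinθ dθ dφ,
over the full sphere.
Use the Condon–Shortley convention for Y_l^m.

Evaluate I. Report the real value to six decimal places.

0.210261

m-sum 0 ✓  L=8 even ✓  1≤3≤5 ✓
Π(2lᵢ+1) = 5×7×7 = 245
triangle coeff Δ(2,3,3) = 1/3780
Σ_t [0,2]: t=0:+1/24 t=1:−1/4 t=2:+1/24 = -1/6
(3j)²=4/105 [(2 3 3; 0 0 0)], sign=+1
Σ_t [2,2]: t=2:+1/96 = 1/96
(3j)²=5/84 [(2 3 3; 0 3 -3)], sign=+1
⇒ 4πI² = 5/9
I = (+1)√(5/9/(4π)) = 0.21026104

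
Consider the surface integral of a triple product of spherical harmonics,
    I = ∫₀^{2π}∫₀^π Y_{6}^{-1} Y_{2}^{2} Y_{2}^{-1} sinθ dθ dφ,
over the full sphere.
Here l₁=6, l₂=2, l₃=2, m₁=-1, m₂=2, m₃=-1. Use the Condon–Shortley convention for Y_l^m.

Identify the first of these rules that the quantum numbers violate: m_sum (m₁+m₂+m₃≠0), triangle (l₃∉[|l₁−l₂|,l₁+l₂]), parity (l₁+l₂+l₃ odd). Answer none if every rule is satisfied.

triangle

azimuthal sum: -1 + 2 − 1 = 0  ✓
4 ≤ 2 ≤ 8 (triangle on l)  ✗
L = 6 + 2 + 2 = 10 (even)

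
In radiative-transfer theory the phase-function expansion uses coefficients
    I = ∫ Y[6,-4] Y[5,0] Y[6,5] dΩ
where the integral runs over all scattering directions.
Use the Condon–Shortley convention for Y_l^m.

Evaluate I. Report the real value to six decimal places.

m-sum = -4 + 0 + 5 = 1 ≠ 0 ⇒ I = 0

0.000000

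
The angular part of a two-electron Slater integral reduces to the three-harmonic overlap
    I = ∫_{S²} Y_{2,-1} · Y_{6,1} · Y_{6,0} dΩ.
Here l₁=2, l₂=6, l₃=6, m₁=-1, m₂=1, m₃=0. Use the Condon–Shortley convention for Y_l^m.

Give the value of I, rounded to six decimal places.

m-sum 0 ✓  L=14 even ✓  4≤6≤8 ✓
Π(2lᵢ+1) = 5×13×13 = 845
triangle coeff Δ(2,6,6) = 1/90090
Σ_t [0,2]: t=0:+1/69120 t=1:−1/14400 t=2:+1/69120 = -7/172800
(3j)²=14/715 [(2 6 6; 0 0 0)], sign=-1
Σ_t [1,2]: t=1:−1/34560 t=2:+1/28800 = 1/172800
(3j)²=1/1430 [(2 6 6; -1 1 0)], sign=+1
⇒ 4πI² = 7/605
I = (-1)√(7/605/(4π)) = -0.03034355

-0.030344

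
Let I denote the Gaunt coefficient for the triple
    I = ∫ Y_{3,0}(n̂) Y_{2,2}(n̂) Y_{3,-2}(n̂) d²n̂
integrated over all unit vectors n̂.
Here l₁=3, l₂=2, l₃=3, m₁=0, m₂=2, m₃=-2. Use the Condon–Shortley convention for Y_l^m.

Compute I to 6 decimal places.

Checks pass: Σm=0; 8 even; l₃=3∈[1,5].
(2·3+1)(2·2+1)(2·3+1) = 245
Δ: 2! 4! 2! / 9! → 1/3780
sum: t=0:+1/24 t=1:−1/4 t=2:+1/24 = -1/6
3j²(3 2 3; 0 0 0) = Δ·Π!·Σ² = 4/105  (sign +1)
sum: t=2:+1/24 = 1/24
3j²(3 2 3; 0 2 -2) = Δ·Π!·Σ² = 1/21  (sign -1)
combine: 4πI² = 245·4/105·1/21 = 4/9
take √, sign -1: I = -0.18806319

-0.188063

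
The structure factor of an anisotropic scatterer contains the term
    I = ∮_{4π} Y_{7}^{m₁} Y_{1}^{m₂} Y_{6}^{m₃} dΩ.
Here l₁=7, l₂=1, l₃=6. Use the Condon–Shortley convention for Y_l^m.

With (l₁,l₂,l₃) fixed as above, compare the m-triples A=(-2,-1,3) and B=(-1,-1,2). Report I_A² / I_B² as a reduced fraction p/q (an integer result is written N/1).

2/3

Shared (l₁,l₂,l₃)=(7,1,6): N and (l;000)² cancel in I_A²/I_B².
A: Δ = 2!·12!·0!/15! = 1/1365; Racah Σ t=0..0: t=0:+1/4354560 = 1/4354560; ⇒ 3j(7 1 6; -2 -1 3)² = 2/273, sgn -1
B: Δ = 2!·12!·0!/15! = 1/1365; Racah Σ t=0..0: t=0:+1/1935360 = 1/1935360; ⇒ 3j(7 1 6; -1 -1 2)² = 1/91, sgn +1
I_A²/I_B² = (2/273)/(1/91) = 2/3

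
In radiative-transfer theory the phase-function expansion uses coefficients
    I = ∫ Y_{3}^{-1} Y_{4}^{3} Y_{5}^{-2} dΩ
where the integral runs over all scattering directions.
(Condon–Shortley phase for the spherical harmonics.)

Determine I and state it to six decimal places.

-0.171363

m-sum 0 ✓  L=12 even ✓  1≤5≤7 ✓
Π(2lᵢ+1) = 7×9×11 = 693
triangle coeff Δ(3,4,5) = 1/180180
Σ_t [0,2]: t=0:+1/576 t=1:−1/144 t=2:+1/576 = -1/288
(3j)²=20/1001 [(3 4 5; 0 0 0)], sign=+1
Σ_t [1,2]: t=1:−1/4320 t=2:+1/960 = 7/8640
(3j)²=343/12870 [(3 4 5; -1 3 -2)], sign=-1
⇒ 4πI² = 686/1859
I = (-1)√(686/1859/(4π)) = -0.17136315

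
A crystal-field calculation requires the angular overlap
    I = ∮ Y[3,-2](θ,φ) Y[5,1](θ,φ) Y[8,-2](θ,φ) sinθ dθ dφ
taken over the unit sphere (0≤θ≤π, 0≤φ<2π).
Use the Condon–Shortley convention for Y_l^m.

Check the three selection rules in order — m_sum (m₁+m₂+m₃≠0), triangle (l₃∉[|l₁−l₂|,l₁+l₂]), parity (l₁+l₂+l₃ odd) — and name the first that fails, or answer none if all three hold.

Σmᵢ = -3  ✗
l₃∈[|l₁−l₂|,l₁+l₂]=[2,8], have l₃=8
Σlᵢ = 16 ⇒ even

m_sum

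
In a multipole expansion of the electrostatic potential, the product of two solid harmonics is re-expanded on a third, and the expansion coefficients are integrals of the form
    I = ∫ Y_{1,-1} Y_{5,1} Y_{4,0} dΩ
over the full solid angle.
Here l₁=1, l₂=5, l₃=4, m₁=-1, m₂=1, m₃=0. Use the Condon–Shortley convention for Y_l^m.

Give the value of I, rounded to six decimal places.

Rules hold: Σm=0, L=10 even, 4≤4≤6.
N = 3·11·9 = 297
Δ = 2!·0!·8!/11! = 1/495
Racah Σ t=1..1: t=1:−1/576 = -1/576
⇒ 3j(1 5 4; 0 0 0)² = 5/99, sgn -1
Racah Σ t=2..2: t=2:+1/1152 = 1/1152
⇒ 3j(1 5 4; -1 1 0)² = 1/33, sgn +1
4πI² = N·(3j₀)²·(3jₘ)² = 5/11
I = -1·√(0.454545/4π) = -0.19018827

-0.190188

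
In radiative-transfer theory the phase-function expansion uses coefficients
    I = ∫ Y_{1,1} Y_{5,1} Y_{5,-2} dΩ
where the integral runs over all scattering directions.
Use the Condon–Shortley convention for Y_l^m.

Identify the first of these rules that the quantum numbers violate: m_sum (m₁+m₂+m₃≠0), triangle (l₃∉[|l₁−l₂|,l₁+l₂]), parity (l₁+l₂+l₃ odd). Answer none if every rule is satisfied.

parity

Σmᵢ = 0  ✓
l₃∈[|l₁−l₂|,l₁+l₂]=[4,6], have l₃=5  ✓
Σlᵢ = 11 ⇒ odd  ✗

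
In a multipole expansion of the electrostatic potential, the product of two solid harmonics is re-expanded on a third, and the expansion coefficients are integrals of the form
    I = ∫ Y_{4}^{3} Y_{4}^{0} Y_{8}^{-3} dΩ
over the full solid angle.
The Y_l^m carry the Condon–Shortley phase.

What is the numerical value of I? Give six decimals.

Rules hold: Σm=0, L=16 even, 0≤8≤8.
N = 9·9·17 = 1377
Δ = 0!·8!·8!/17! = 1/218790
Racah Σ t=0..0: t=0:+1/331776 = 1/331776
⇒ 3j(4 4 8; 0 0 0)² = 490/21879, sgn +1
Racah Σ t=0..0: t=0:+1/2903040 = 1/2903040
⇒ 3j(4 4 8; 3 0 -3)² = 5/663, sgn -1
4πI² = N·(3j₀)²·(3jₘ)² = 7350/31603
I = -1·√(0.232573/4π) = -0.13604249

-0.136042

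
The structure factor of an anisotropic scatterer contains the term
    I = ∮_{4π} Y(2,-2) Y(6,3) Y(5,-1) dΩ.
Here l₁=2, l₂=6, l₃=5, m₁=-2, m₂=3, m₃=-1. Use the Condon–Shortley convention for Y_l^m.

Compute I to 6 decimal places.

l₁+l₂+l₃=13 is odd: 3j(l;000)=0 ⇒ I=0

0.000000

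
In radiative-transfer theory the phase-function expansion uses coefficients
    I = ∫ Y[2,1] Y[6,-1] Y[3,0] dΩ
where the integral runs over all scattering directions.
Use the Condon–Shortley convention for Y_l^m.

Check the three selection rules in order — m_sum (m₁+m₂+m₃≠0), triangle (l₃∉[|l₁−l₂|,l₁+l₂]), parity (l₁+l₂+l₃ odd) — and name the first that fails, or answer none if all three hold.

m₁+m₂+m₃ = 1 − 1 + 0 = 0  ✓
triangle: |2−6|=4 ≤ l₃=3 ≤ 2+6=8  ✗
parity: l₁+l₂+l₃ = 11 is odd

triangle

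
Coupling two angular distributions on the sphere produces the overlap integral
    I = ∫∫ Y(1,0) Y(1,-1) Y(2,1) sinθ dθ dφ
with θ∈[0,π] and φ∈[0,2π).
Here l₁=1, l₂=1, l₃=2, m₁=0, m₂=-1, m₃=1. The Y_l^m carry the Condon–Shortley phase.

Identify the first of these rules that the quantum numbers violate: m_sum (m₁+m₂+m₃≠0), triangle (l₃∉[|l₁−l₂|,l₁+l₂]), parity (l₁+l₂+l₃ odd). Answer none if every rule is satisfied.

none

Σmᵢ = 0  ✓
l₃∈[|l₁−l₂|,l₁+l₂]=[0,2], have l₃=2  ✓
Σlᵢ = 4 ⇒ even  ✓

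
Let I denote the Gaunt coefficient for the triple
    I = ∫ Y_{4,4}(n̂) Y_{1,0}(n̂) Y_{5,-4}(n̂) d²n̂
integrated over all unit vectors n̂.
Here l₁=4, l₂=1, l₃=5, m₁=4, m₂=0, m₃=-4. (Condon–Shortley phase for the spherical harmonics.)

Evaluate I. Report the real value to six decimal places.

Checks pass: Σm=0; 10 even; l₃=5∈[3,5].
(2·4+1)(2·1+1)(2·5+1) = 297
Δ: 0! 8! 2! / 11! → 1/495
sum: t=0:+1/576 = 1/576
3j²(4 1 5; 0 0 0) = Δ·Π!·Σ² = 5/99  (sign -1)
sum: t=0:+1/40320 = 1/40320
3j²(4 1 5; 4 0 -4) = Δ·Π!·Σ² = 1/55  (sign -1)
combine: 4πI² = 297·5/99·1/55 = 3/11
take √, sign +1: I = 0.14731920

0.147319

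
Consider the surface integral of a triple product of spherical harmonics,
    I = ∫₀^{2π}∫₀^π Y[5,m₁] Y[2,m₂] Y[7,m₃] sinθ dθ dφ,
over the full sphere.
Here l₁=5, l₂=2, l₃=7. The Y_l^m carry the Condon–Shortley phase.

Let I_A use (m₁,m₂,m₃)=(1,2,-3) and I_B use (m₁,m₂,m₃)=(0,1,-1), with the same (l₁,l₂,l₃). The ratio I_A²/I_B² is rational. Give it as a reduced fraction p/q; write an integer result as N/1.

5/8

l's match ⇒ only the (l;m) 3-j factors differ between A and B.
A: triangle coeff Δ(5,2,7) = 1/15015; Σ_t [0,0]: t=0:+1/414720 = 1/414720; (3j)²=2/143 [(5 2 7; 1 2 -3)], sign=+1
B: triangle coeff Δ(5,2,7) = 1/15015; Σ_t [0,0]: t=0:+1/86400 = 1/86400; (3j)²=16/715 [(5 2 7; 0 1 -1)], sign=+1
I_A²/I_B² = (2/143)/(16/715) = 5/8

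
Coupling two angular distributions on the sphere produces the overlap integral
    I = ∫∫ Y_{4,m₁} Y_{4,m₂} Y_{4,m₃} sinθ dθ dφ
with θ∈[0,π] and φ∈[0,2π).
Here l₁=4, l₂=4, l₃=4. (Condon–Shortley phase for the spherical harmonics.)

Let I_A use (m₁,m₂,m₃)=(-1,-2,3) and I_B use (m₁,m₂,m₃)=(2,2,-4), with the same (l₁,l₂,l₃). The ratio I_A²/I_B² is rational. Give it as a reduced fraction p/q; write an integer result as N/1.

1/9

Shared (l₁,l₂,l₃)=(4,4,4): N and (l;000)² cancel in I_A²/I_B².
A: Δ = 4!·4!·4!/13! = 1/450450; Racah Σ t=1..2: t=1:−1/864 t=2:+1/576 = 1/1728; ⇒ 3j(4 4 4; -1 -2 3)² = 5/1287, sgn -1
B: Δ = 4!·4!·4!/13! = 1/450450; Racah Σ t=2..2: t=2:+1/2304 = 1/2304; ⇒ 3j(4 4 4; 2 2 -4)² = 5/143, sgn +1
I_A²/I_B² = (5/1287)/(5/143) = 1/9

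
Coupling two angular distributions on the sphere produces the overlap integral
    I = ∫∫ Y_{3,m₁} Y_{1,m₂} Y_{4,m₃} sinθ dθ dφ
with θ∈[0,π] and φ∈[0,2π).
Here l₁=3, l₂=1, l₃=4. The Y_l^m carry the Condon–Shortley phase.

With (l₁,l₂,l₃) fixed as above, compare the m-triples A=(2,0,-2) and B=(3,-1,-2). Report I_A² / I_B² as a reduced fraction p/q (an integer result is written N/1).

Shared (l₁,l₂,l₃)=(3,1,4): N and (l;000)² cancel in I_A²/I_B².
A: Δ = 0!·6!·2!/9! = 1/252; Racah Σ t=0..0: t=0:+1/120 = 1/120; ⇒ 3j(3 1 4; 2 0 -2)² = 1/21, sgn +1
B: Δ = 0!·6!·2!/9! = 1/252; Racah Σ t=0..0: t=0:+1/1440 = 1/1440; ⇒ 3j(3 1 4; 3 -1 -2)² = 1/252, sgn +1
I_A²/I_B² = (1/21)/(1/252) = 12/1

12/1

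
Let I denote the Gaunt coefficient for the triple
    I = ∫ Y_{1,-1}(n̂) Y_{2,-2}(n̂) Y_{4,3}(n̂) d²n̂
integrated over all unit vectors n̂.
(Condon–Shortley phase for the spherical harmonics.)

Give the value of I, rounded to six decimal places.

l₃=4 ∉ [1,3] — triangle fails ⇒ I = 0

0.000000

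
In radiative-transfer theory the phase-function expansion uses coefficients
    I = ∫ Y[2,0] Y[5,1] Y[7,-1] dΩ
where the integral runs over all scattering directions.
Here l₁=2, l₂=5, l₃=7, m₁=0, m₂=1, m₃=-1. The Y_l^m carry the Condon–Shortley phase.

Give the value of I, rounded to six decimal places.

-0.232242

m-sum 0 ✓  L=14 even ✓  3≤7≤7 ✓
Π(2lᵢ+1) = 5×11×15 = 825
triangle coeff Δ(2,5,7) = 1/15015
Σ_t [0,0]: t=0:+1/57600 = 1/57600
(3j)²=21/715 [(2 5 7; 0 0 0)], sign=-1
Σ_t [0,0]: t=0:+1/69120 = 1/69120
(3j)²=4/143 [(2 5 7; 0 1 -1)], sign=+1
⇒ 4πI² = 1260/1859
I = (-1)√(1260/1859/(4π)) = -0.23224194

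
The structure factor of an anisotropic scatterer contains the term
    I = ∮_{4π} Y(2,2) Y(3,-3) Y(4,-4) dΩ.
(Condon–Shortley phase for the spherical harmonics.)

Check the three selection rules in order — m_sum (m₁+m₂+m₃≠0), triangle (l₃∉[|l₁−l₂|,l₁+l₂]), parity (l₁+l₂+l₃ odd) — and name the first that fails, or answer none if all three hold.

azimuthal sum: 2 − 3 − 4 = -5  ✗
1 ≤ 4 ≤ 5 (triangle on l)
L = 2 + 3 + 4 = 9 (odd)

m_sum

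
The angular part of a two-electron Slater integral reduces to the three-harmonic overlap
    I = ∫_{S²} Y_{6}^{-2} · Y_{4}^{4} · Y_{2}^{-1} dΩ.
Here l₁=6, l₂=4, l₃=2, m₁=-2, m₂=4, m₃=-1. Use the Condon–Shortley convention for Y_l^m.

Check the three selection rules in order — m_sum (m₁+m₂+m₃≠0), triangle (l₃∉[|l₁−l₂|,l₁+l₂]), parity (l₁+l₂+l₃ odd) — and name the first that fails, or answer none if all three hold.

azimuthal sum: -2 + 4 − 1 = 1  ✗
2 ≤ 2 ≤ 10 (triangle on l)
L = 6 + 4 + 2 = 12 (even)

m_sum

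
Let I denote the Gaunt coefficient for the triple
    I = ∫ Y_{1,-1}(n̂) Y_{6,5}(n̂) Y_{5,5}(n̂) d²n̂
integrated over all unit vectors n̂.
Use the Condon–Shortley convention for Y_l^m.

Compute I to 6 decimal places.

-1 + 5 + 5 = 9 ≠ 0: azimuthal integral kills it; I = 0

0.000000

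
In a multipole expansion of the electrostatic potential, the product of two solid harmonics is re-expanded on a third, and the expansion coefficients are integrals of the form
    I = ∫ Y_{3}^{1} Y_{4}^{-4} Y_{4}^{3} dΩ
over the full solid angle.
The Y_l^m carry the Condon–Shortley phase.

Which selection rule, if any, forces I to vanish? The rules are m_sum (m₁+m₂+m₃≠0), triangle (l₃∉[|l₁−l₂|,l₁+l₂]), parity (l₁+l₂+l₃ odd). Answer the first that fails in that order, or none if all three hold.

Σmᵢ = 0  ✓
l₃∈[|l₁−l₂|,l₁+l₂]=[1,7], have l₃=4  ✓
Σlᵢ = 11 ⇒ odd  ✗

parity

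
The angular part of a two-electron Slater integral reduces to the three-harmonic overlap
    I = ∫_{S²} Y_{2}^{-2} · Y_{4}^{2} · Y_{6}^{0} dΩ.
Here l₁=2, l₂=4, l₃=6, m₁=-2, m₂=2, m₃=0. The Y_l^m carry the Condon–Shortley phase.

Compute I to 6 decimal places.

0.061597

Checks pass: Σm=0; 12 even; l₃=6∈[2,6].
(2·2+1)(2·4+1)(2·6+1) = 585
Δ: 0! 4! 8! / 13! → 1/6435
sum: t=0:+1/2304 = 1/2304
3j²(2 4 6; 0 0 0) = Δ·Π!·Σ² = 5/143  (sign +1)
sum: t=0:+1/34560 = 1/34560
3j²(2 4 6; -2 2 0) = Δ·Π!·Σ² = 1/429  (sign +1)
combine: 4πI² = 585·5/143·1/429 = 75/1573
take √, sign +1: I = 0.06159725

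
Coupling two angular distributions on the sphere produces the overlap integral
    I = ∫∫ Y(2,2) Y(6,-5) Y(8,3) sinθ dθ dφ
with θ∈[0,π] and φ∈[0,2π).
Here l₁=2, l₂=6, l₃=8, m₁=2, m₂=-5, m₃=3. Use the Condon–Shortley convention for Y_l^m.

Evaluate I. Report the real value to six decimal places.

-0.018976

Rules hold: Σm=0, L=16 even, 4≤8≤8.
N = 5·13·17 = 1105
Δ = 0!·4!·12!/17! = 1/30940
Racah Σ t=0..0: t=0:+1/2073600 = 1/2073600
⇒ 3j(2 6 8; 0 0 0)² = 28/1105, sgn +1
Racah Σ t=0..0: t=0:+1/958003200 = 1/958003200
⇒ 3j(2 6 8; 2 -5 3)² = 1/6188, sgn -1
4πI² = N·(3j₀)²·(3jₘ)² = 1/221
I = -1·√(0.00452489/4π) = -0.01897575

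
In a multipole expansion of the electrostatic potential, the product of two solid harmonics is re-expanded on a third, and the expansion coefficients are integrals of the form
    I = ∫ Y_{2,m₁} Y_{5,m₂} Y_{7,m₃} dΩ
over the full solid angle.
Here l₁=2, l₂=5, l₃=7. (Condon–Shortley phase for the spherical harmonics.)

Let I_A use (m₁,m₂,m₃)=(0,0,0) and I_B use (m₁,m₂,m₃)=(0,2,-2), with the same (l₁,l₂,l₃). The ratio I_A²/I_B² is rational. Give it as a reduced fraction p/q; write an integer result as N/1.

Shared (l₁,l₂,l₃)=(2,5,7): N and (l;000)² cancel in I_A²/I_B².
A: Δ = 0!·4!·10!/15! = 1/15015; Racah Σ t=0..0: t=0:+1/57600 = 1/57600; ⇒ 3j(2 5 7; 0 0 0)² = 21/715, sgn -1
B: Δ = 0!·4!·10!/15! = 1/15015; Racah Σ t=0..0: t=0:+1/120960 = 1/120960; ⇒ 3j(2 5 7; 0 2 -2)² = 24/1001, sgn -1
I_A²/I_B² = (21/715)/(24/1001) = 49/40

49/40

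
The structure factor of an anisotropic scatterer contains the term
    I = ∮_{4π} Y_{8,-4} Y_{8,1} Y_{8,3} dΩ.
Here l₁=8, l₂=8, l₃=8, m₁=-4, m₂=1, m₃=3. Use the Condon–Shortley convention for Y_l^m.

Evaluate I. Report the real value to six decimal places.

Checks pass: Σm=0; 24 even; l₃=8∈[0,16].
(2·8+1)(2·8+1)(2·8+1) = 4913
Δ: 8! 8! 8! / 25! → 1/236637794250
sum: t=0:+1/65548320768000 t=1:−1/128024064000 t=2:+1/2985984000 t=3:−1/373248000 t=4:+1/191102976 t=5:−1/373248000 t=6:+1/2985984000 t=7:−1/128024064000 t=8:+1/65548320768000 = 11/20808990720
3j²(8 8 8; 0 0 0) = Δ·Π!·Σ² = 490/96577  (sign +1)
sum: t=4:+1/16721510400 t=5:−1/2090188800 t=6:+1/1492992000 t=7:−1/5225472000 t=8:+1/117050572800 = 1/14631321600
3j²(8 8 8; -4 1 3) = Δ·Π!·Σ² = 192/96577  (sign -1)
combine: 4πI² = 4913·490/96577·192/96577 = 1599360/32273761
take √, sign -1: I = -0.06279765

-0.062798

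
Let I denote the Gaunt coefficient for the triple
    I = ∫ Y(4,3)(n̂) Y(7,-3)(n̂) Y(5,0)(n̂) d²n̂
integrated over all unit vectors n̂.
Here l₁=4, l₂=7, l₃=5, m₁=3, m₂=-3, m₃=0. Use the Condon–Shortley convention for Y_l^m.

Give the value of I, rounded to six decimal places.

0.133348

Checks pass: Σm=0; 16 even; l₃=5∈[3,11].
(2·4+1)(2·7+1)(2·5+1) = 1485
Δ: 6! 2! 8! / 17! → 1/6126120
sum: t=2:+1/69120 t=3:−1/20736 t=4:+1/69120 = -1/51840
3j²(4 7 5; 0 0 0) = Δ·Π!·Σ² = 280/21879  (sign +1)
sum: t=0:+1/414720 t=1:−1/172800 = -7/2073600
3j²(4 7 5; 3 -3 0) = Δ·Π!·Σ² = 343/29172  (sign +1)
combine: 4πI² = 1485·280/21879·343/29172 = 120050/537251
take √, sign +1: I = 0.13334832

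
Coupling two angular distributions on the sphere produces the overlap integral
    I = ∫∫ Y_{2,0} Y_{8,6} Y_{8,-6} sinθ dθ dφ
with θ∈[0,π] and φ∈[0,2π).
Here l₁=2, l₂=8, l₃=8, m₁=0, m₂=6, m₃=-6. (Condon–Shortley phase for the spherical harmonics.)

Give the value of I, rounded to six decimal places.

m-sum 0 ✓  L=18 even ✓  6≤8≤10 ✓
Π(2lᵢ+1) = 5×17×17 = 1445
triangle coeff Δ(2,8,8) = 1/348840
Σ_t [0,2]: t=0:+1/116121600 t=1:−1/25401600 t=2:+1/116121600 = -1/45158400
(3j)²=24/1615 [(2 8 8; 0 0 0)], sign=-1
Σ_t [0,2]: t=0:+1/348713164800 t=1:−1/6227020800 t=2:+1/3832012800 = 1/9686476800
(3j)²=6/1615 [(2 8 8; 0 6 -6)], sign=+1
⇒ 4πI² = 144/1805
I = (-1)√(144/1805/(4π)) = -0.07967787

-0.079678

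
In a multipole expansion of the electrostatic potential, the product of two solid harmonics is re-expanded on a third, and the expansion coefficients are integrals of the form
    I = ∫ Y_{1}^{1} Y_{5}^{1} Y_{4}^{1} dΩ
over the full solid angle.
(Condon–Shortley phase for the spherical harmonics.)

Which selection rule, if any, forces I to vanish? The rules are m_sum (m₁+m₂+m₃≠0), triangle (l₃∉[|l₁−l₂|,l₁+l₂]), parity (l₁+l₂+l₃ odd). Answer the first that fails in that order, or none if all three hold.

azimuthal sum: 1 + 1 + 1 = 3  ✗
4 ≤ 4 ≤ 6 (triangle on l)
L = 1 + 5 + 4 = 10 (even)

m_sum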